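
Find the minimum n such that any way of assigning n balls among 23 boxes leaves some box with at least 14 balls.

300

With 299 balls one could put exactly 13 in each of the 23 boxes, and no box would reach 14.
One more ball must land in a box that already has 13, giving it 14.
So 23 × 13 + 1 = 300 balls are required.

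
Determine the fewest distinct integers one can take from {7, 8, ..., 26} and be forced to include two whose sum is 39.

A set avoiding the sum 39 can contain at most one of each pair {x, 39−x}, plus the 6 elements whose complement lies outside the range.
The integers 7, …, 19 (13 of them) are such a set: any two sum to at least 7+8 = 15 and at most 18+19 = 37 < 39.
Any 14th integer completes one of the 7 pairs, so 14 choices force a sum of 39.

14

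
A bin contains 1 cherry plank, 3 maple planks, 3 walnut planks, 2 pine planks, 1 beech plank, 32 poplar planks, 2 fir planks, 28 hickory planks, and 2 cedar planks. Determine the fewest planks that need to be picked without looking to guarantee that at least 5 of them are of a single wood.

23

An adversary could hand out at most 4 planks per wood (7 woods run out sooner): 1 + 3 + 3 + 2 + 1 + 4 + 2 + 4 + 2 = 22 planks and still no wood has 5.
Pigeonhole: one more plank lands in a wood already at 4, so 23 draws are enough and 22 are not.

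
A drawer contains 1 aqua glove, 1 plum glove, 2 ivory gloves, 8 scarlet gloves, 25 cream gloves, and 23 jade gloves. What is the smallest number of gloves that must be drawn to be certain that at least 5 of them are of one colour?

17

An adversary could hand out at most 4 gloves per colour (aqua, plum, ivory run out sooner): 1 + 1 + 2 + 4 + 4 + 4 = 16 gloves and still no colour has 5.
By the pigeonhole principle, one more glove lands in a colour already at 4, so 17 draws are enough and 16 are not.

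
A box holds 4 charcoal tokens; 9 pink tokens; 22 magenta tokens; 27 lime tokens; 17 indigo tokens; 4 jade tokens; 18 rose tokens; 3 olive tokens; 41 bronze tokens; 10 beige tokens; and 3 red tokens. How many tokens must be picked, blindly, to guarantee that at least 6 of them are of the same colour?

50

The 11 colours are the holes; the tokens drawn are the pigeons.
To avoid 6 of any one colour, the worst case takes at most 5 of each colour, or every token of a colour that has fewer than 5.
That gives 4 + 5 + 5 + 5 + 5 + 4 + 5 + 3 + 5 + 5 + 3 = 49 tokens with no colour reaching 6.
The next token forces some colour to 6, so 49 + 1 = 50.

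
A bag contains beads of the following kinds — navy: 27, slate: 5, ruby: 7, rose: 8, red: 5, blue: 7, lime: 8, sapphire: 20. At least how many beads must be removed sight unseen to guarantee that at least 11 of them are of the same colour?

61

An adversary could hand out at most 10 beads per colour (6 colours run out sooner): 10 + 5 + 7 + 8 + 5 + 7 + 8 + 10 = 60 beads and still no colour has 11.
Pigeonhole: one more bead lands in a colour already at 10, so 61 draws are enough and 60 are not.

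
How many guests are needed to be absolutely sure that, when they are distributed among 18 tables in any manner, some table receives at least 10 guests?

163

With 162 guests one could put exactly 9 in each of the 18 tables, and no table would reach 10.
By the pigeonhole principle, one more guest must land in a table that already has 9, giving it 10.
So 18 × 9 + 1 = 163 guests are required.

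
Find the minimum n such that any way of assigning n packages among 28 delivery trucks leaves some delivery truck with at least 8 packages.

With 196 packages one could put exactly 7 in each of the 28 delivery trucks, and no delivery truck would reach 8.
One more package must land in a delivery truck that already has 7, giving it 8.
So 28 × 7 + 1 = 197 packages are required.

197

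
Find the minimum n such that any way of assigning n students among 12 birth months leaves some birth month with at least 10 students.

With 108 students one could put exactly 9 in each of the 12 birth months, and no birth month would reach 10.
By the pigeonhole principle, one more student must land in a birth month that already has 9, giving it 10.
So 12 × 9 + 1 = 109 students are required.

109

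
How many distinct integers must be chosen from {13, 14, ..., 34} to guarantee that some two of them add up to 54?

16

A set avoiding the sum 54 can contain at most one of each pair {x, 54−x}, plus the 8 elements whose complement lies outside the range or equal to its own complement.
The integers 13, …, 27 (15 of them) are such a set: any two sum to at least 13+14 = 27 and at most 26+27 = 53 < 54.
Any 16th integer completes one of the 7 pairs, so 16 choices force a sum of 54.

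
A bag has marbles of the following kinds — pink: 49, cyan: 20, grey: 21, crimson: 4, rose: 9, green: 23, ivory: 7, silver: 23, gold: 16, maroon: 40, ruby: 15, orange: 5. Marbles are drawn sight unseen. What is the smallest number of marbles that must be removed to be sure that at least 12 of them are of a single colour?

Pigeonhole: the 12 colours are the holes; the marbles drawn are the pigeons.
To avoid 12 of any one colour, the worst case takes at most 11 of each colour, or every marble of a colour that has fewer than 11.
That gives 11 + 11 + 11 + 4 + 9 + 11 + 7 + 11 + 11 + 11 + 11 + 5 = 113 marbles with no colour reaching 12.
The next marble forces some colour to 12, so 113 + 1 = 114.

114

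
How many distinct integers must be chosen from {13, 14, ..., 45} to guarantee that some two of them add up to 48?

Two chosen integers sum to 48 exactly when both halves of some pair {x, 48−x} with 13 ≤ x ≤ 48−x ≤ 35 are chosen — 11 such pairs.
The remaining 11 elements (those with no distinct partner in range) can never complete a 48-sum, so the worst case takes all of them and one from each pair: 11 + 11 = 22.
The 23rd integer has to be the second member of some pair, so 22 + 1 = 23.

23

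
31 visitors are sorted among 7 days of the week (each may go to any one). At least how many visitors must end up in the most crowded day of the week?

5

The 7 days of the week are the holes and the 31 visitors are the pigeons.
If every day of the week held at most 4 visitors, the total would be at most 7 × 4 = 28, which is less than 31.
So some day of the week holds at least ⌈31/7⌉ = 5 visitors.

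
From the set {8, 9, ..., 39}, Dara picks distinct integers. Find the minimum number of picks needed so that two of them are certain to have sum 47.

17

A set avoiding the sum 47 can contain at most one of each pair {x, 47−x}.
The integers 24, …, 39 (16 of them) are such a set: any two sum to at least 24+25 = 49 > 47.
Any 17th integer completes one of the 16 pairs, so 17 choices force a sum of 47.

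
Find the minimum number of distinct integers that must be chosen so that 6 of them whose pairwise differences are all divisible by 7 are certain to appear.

36

Integers whose pairwise differences are multiples of 7 are exactly those sharing a remainder mod 7. By the pigeonhole principle, the 7 residue classes mod 7 are the pigeonholes.
With 35 integers one could put 5 in each residue class and have no class reach 6.
The 36th integer pushes some class to 6, so 7·5 + 1 = 36.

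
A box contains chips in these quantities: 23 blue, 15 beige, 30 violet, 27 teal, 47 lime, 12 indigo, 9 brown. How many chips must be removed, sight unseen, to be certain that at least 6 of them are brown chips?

160

In the worst case for collecting brown chips, every non-brown chip comes out first.
There are 23 + 15 + 30 + 27 + 47 + 12 = 154 non-brown chips altogether.
After those, each further chip must be brown, so 154 + 6 = 160 draws guarantee 6 brown chips.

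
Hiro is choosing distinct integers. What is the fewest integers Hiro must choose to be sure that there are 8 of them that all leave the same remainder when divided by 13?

92

Pigeonhole: the 13 residue classes mod 13 are the pigeonholes.
With 91 integers one could put 7 in each residue class and have no class reach 8.
The 92nd integer pushes some class to 8, so 13·7 + 1 = 92.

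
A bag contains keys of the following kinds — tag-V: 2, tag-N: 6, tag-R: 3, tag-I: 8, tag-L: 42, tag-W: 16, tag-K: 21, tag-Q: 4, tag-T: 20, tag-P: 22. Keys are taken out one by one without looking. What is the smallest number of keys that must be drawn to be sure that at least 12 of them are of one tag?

79

By the pigeonhole principle, put each drawn key into a box by tag. The largest draw with every box below 12 takes min(count, 11) from each tag; tags with fewer than 11 contribute all they have.
Σ min(cᵢ, 11) = 2 + 6 + 3 + 8 + 11 + 11 + 11 + 4 + 11 + 11 = 78.
Draw number 78 + 1 = 79 must push one box to 12.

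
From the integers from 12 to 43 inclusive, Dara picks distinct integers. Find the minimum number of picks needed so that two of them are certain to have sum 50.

Group the elements by complementary pair {x, 50−x}: {12,38}, {13,37}, {14,36}, …, giving 13 two-element pairs, the single value 25 (it cannot pair with itself since the integers are distinct), and 5 integers whose partner 50−x falls outside [12,43].
By pigeonhole, treating each of those 19 groups as a pigeonhole, one can pick one integer per group — 19 integers — with no two summing to 50.
The 20th integer lands in an occupied pair, forcing a sum of 50.

20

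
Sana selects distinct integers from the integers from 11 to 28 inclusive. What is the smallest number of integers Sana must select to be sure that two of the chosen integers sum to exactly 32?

Group the elements by complementary pair {x, 32−x}: {11,21}, {12,20}, {13,19}, …, giving 5 two-element pairs; the single value 16 (it cannot pair with itself since the integers are distinct); and 7 integers whose partner 32−x falls outside [11,28].
Treating each of those 13 groups as a pigeonhole, one can pick one integer per group — 13 integers — with no two summing to 32.
The 14th integer lands in an occupied pair, forcing a sum of 32.

14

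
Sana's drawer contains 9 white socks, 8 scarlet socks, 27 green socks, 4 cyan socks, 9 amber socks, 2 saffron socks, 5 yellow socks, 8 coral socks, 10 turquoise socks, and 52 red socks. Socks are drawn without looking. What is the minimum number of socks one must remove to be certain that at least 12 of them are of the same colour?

78

Pigeonhole: put each drawn sock into a box by colour. The largest draw with every box below 12 takes min(count, 11) from each colour; colours with fewer than 11 contribute all they have.
Σ min(cᵢ, 11) = 9 + 8 + 11 + 4 + 9 + 2 + 5 + 8 + 10 + 11 = 77.
Draw number 77 + 1 = 78 must push one box to 12.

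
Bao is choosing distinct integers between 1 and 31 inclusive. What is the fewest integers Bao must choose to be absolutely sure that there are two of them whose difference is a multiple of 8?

9

Integers whose pairwise differences are multiples of 8 are exactly those sharing a remainder mod 8. The 8 residue classes mod 8 are the pigeonholes.
With 8 integers one could put 1 in each residue class and have no class reach 2.
The 9th integer pushes some class to 2, so 8·1 + 1 = 9.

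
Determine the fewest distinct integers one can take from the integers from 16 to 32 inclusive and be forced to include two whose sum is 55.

Two chosen integers sum to 55 exactly when both halves of some pair {x, 55−x} with 23 ≤ x ≤ 55−x ≤ 32 are chosen — 5 such pairs.
The remaining 7 elements (those with no distinct partner in range) can never complete a 55-sum, so the worst case takes all of them and one from each pair: 7 + 5 = 12.
Pigeonhole: the 13th integer has to be the second member of some pair, so 12 + 1 = 13.

13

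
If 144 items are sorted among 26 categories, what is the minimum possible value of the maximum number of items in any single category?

By the pigeonhole principle, the 26 categories are the holes and the 144 items are the pigeons.
If every category held at most 5 items, the total would be at most 26 × 5 = 130, which is less than 144.
So some category holds at least ⌈144/26⌉ = 6 items.

6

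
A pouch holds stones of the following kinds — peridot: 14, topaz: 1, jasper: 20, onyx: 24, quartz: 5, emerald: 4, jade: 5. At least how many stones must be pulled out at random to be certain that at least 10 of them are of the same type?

An adversary could hand out at most 9 stones per type (4 types run out sooner): 9 + 1 + 9 + 9 + 5 + 4 + 5 = 42 stones and still no type has 10.
By pigeonhole, one more stone lands in a type already at 9, so 43 draws are enough and 42 are not.

43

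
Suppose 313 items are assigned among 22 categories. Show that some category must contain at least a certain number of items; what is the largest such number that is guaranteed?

15

By pigeonhole, the 22 categories are the holes and the 313 items are the pigeons.
If every category held at most 14 items, the total would be at most 22 × 14 = 308, which is less than 313.
So some category holds at least ⌈313/22⌉ = 15 items.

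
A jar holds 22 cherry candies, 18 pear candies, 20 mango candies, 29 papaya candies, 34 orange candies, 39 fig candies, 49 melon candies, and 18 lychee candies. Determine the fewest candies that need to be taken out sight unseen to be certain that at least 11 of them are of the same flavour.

The 8 flavours are the holes; the candies drawn are the pigeons.
To avoid 11 of any one flavour, the worst case takes at most 10 of each flavour.
That gives 10 + 10 + 10 + 10 + 10 + 10 + 10 + 10 = 80 candies with no flavour reaching 11.
The next candy forces some flavour to 11, so 80 + 1 = 81.

81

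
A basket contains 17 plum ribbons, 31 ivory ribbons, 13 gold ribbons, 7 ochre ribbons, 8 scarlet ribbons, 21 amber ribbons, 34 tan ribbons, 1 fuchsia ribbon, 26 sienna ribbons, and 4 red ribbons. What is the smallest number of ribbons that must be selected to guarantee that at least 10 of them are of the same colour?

Pigeonhole: the 10 colours are the holes; the ribbons drawn are the pigeons.
To avoid 10 of any one colour, the worst case takes at most 9 of each colour, or every ribbon of a colour that has fewer than 9.
That gives 9 + 9 + 9 + 7 + 8 + 9 + 9 + 1 + 9 + 4 = 74 ribbons with no colour reaching 10.
The next ribbon forces some colour to 10, so 74 + 1 = 75.

75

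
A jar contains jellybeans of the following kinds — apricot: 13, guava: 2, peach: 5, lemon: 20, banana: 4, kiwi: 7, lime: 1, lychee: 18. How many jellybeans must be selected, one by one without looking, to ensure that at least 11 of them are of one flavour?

50

The 8 flavours are the holes; the jellybeans drawn are the pigeons.
To avoid 11 of any one flavour, the worst case takes at most 10 of each flavour, or every jellybean of a flavour that has fewer than 10.
That gives 10 + 2 + 5 + 10 + 4 + 7 + 1 + 10 = 49 jellybeans with no flavour reaching 11.
The next jellybean forces some flavour to 11, so 49 + 1 = 50.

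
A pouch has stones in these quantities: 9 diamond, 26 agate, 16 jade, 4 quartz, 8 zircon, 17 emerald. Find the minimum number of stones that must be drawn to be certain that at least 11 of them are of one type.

The 6 types are the holes; the stones drawn are the pigeons.
To avoid 11 of any one type, the worst case takes at most 10 of each type, or every stone of a type that has fewer than 10.
That gives 9 + 10 + 10 + 4 + 8 + 10 = 51 stones with no type reaching 11.
The next stone forces some type to 11, so 51 + 1 = 52.

52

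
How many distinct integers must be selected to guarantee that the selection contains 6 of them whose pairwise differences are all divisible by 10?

Integers whose pairwise differences are multiples of 10 are exactly those sharing a remainder mod 10. Pigeonhole: the 10 residue classes mod 10 are the pigeonholes.
With 50 integers one could put 5 in each residue class and have no class reach 6.
The 51st integer pushes some class to 6, so 10·5 + 1 = 51.

51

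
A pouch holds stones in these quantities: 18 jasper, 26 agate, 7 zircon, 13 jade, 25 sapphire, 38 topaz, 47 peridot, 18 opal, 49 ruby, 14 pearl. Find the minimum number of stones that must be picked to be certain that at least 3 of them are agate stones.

232

In the worst case for collecting agate stones, every non-agate stone comes out first.
There are 18 + 7 + 13 + 25 + 38 + 47 + 18 + 49 + 14 = 229 non-agate stones altogether.
After those, each further stone must be agate, so 229 + 3 = 232 draws guarantee 3 agate stones.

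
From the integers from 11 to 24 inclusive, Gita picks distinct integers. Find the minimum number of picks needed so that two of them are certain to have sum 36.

9

Two chosen integers sum to 36 exactly when both halves of some pair {x, 36−x} with 12 ≤ x ≤ 36−x ≤ 24 are chosen — 6 such pairs.
The remaining 2 elements (those with no distinct partner in range) can never complete a 36-sum, so the worst case takes all of them and one from each pair: 2 + 6 = 8.
By the pigeonhole principle, the 9th integer has to be the second member of some pair, so 8 + 1 = 9.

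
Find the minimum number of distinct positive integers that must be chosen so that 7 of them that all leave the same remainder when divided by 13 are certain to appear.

By pigeonhole, the 13 residue classes mod 13 are the pigeonholes.
With 78 integers one could put 6 in each residue class and have no class reach 7.
The 79th integer pushes some class to 7, so 13·6 + 1 = 79.

79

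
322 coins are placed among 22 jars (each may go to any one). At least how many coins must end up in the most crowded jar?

15

The 22 jars are the holes and the 322 coins are the pigeons.
If every jar held at most 14 coins, the total would be at most 22 × 14 = 308, which is less than 322.
So some jar holds at least ⌈322/22⌉ = 15 coins.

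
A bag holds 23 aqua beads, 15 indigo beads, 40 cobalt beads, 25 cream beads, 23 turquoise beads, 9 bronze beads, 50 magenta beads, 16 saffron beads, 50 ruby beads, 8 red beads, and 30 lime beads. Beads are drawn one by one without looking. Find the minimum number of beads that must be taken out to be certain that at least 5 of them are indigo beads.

279

In the worst case for collecting indigo beads, every non-indigo bead comes out first.
There are 23 + 40 + 25 + 23 + 9 + 50 + 16 + 50 + 8 + 30 = 274 non-indigo beads altogether.
After those, each further bead must be indigo, so 274 + 5 = 279 draws guarantee 5 indigo beads.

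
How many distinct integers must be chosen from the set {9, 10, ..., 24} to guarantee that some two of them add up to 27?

12

Group the elements by complementary pair {x, 27−x}: {9,18}, {10,17}, {11,16}, …, giving 5 two-element pairs and 6 integers whose partner 27−x falls outside [9,24].
Treating each of those 11 groups as a pigeonhole, one can pick one integer per group — 11 integers — with no two summing to 27.
The 12th integer lands in an occupied pair, forcing a sum of 27.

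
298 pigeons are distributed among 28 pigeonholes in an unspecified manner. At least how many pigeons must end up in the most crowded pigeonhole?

By pigeonhole, the 28 pigeonholes are the holes and the 298 pigeons are the pigeons.
If every pigeonhole held at most 10 pigeons, the total would be at most 28 × 10 = 280, which is less than 298.
So some pigeonhole holds at least ⌈298/28⌉ = 11 pigeons.

11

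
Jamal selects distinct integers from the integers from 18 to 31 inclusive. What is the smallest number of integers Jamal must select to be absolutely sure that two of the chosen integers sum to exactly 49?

8

Two chosen integers sum to 49 exactly when both halves of some pair {x, 49−x} with 18 ≤ x ≤ 49−x ≤ 31 are chosen — 7 such pairs.
Every element belongs to one of those pairs, so the worst case picks one from each: 7 integers.
Pigeonhole: the 8th integer has to be the second member of some pair, so 7 + 1 = 8.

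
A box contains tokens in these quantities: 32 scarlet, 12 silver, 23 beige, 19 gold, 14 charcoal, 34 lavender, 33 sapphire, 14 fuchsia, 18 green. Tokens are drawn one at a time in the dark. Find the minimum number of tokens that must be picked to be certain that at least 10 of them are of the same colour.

By pigeonhole, put each drawn token into a box by colour. The largest draw with every box below 10 takes min(count, 9) from each colour.
Σ min(cᵢ, 9) = 9 + 9 + 9 + 9 + 9 + 9 + 9 + 9 + 9 = 81.
Draw number 81 + 1 = 82 must push one box to 10.

82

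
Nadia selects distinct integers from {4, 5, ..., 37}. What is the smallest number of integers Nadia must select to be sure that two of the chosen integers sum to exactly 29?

24

Two chosen integers sum to 29 exactly when both halves of some pair {x, 29−x} with 4 ≤ x ≤ 29−x ≤ 25 are chosen — 11 such pairs.
The remaining 12 elements (those with no distinct partner in range) can never complete a 29-sum, so the worst case takes all of them and one from each pair: 12 + 11 = 23.
The 24th integer has to be the second member of some pair, so 23 + 1 = 24.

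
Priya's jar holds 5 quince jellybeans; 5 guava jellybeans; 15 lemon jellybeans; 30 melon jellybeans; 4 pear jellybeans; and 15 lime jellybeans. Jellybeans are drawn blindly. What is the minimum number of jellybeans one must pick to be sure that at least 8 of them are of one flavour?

36

An adversary could hand out at most 7 jellybeans per flavour (quince, guava, pear run out sooner): 5 + 5 + 7 + 7 + 4 + 7 = 35 jellybeans and still no flavour has 8.
One more jellybean lands in a flavour already at 7, so 36 draws are enough and 35 are not.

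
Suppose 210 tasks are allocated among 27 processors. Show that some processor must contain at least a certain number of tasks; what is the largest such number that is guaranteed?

The 27 processors are the holes and the 210 tasks are the pigeons.
If every processor held at most 7 tasks, the total would be at most 27 × 7 = 189, which is less than 210.
So some processor holds at least ⌈210/27⌉ = 8 tasks.

8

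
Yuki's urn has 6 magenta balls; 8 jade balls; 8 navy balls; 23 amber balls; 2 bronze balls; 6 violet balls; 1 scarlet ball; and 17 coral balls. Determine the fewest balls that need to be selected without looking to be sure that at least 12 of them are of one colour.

54

Put each drawn ball into a box by colour. The largest draw with every box below 12 takes min(count, 11) from each colour; colours with fewer than 11 contribute all they have.
Σ min(cᵢ, 11) = 6 + 8 + 8 + 11 + 2 + 6 + 1 + 11 = 53.
Draw number 53 + 1 = 54 must push one box to 12.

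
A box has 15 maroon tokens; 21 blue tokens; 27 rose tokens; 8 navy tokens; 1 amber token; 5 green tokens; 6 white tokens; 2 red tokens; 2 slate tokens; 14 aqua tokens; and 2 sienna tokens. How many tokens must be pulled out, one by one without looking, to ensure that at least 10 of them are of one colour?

63

An adversary could hand out at most 9 tokens per colour (7 colours run out sooner): 9 + 9 + 9 + 8 + 1 + 5 + 6 + 2 + 2 + 9 + 2 = 62 tokens and still no colour has 10.
One more token lands in a colour already at 9, so 63 draws are enough and 62 are not.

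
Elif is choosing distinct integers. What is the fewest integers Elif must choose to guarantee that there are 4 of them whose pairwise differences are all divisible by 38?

Integers whose pairwise differences are multiples of 38 are exactly those sharing a remainder mod 38. The 38 residue classes mod 38 are the pigeonholes.
With 114 integers one could put 3 in each residue class and have no class reach 4.
The 115th integer pushes some class to 4, so 38·3 + 1 = 115.

115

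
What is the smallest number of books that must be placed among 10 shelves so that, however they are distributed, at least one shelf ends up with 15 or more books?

With 140 books one could put exactly 14 in each of the 10 shelves, and no shelf would reach 15.
One more book must land in a shelf that already has 14, giving it 15.
So 10 × 14 + 1 = 141 books are required.

141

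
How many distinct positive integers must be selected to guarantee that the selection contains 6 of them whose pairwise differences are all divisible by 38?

191

Integers whose pairwise differences are multiples of 38 are exactly those sharing a remainder mod 38. By the pigeonhole principle, the 38 residue classes mod 38 are the pigeonholes.
With 190 integers one could put 5 in each residue class and have no class reach 6.
The 191st integer pushes some class to 6, so 38·5 + 1 = 191.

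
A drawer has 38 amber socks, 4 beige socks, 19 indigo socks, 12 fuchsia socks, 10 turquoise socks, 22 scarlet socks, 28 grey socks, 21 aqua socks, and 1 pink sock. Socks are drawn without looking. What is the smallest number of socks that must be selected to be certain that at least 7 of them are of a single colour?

48

By pigeonhole, put each drawn sock into a box by colour. The largest draw with every box below 7 takes min(count, 6) from each colour; colours with fewer than 6 contribute all they have.
Σ min(cᵢ, 6) = 6 + 4 + 6 + 6 + 6 + 6 + 6 + 6 + 1 = 47.
Draw number 47 + 1 = 48 must push one box to 7.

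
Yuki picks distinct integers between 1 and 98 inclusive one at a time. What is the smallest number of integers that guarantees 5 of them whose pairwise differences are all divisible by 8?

Integers whose pairwise differences are multiples of 8 are exactly those sharing a remainder mod 8. The 8 residue classes mod 8 are the pigeonholes.
With 32 integers one could put 4 in each residue class and have no class reach 5.
The 33rd integer pushes some class to 5, so 8·4 + 1 = 33.

33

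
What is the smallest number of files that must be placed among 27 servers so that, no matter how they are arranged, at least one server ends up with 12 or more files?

298

With 297 files one could put exactly 11 in each of the 27 servers, and no server would reach 12.
Pigeonhole: one more file must land in a server that already has 11, giving it 12.
So 27 × 11 + 1 = 298 files are required.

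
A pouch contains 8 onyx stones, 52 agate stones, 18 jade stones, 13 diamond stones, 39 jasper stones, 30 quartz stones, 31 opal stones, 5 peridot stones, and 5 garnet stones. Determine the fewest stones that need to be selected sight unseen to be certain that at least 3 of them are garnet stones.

In the worst case for collecting garnet stones, every non-garnet stone comes out first.
There are 8 + 52 + 18 + 13 + 39 + 30 + 31 + 5 = 196 non-garnet stones altogether.
After those, each further stone must be garnet, so 196 + 3 = 199 draws guarantee 3 garnet stones.

199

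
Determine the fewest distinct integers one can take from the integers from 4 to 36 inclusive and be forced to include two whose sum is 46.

Group the elements by complementary pair {x, 46−x}: {10,36}, {11,35}, {12,34}, …, giving 13 two-element pairs; the single value 23 (it cannot pair with itself since the integers are distinct); and 6 integers whose partner 46−x falls outside [4,36].
By the pigeonhole principle, treating each of those 20 groups as a pigeonhole, one can pick one integer per group — 20 integers — with no two summing to 46.
The 21st integer lands in an occupied pair, forcing a sum of 46.

21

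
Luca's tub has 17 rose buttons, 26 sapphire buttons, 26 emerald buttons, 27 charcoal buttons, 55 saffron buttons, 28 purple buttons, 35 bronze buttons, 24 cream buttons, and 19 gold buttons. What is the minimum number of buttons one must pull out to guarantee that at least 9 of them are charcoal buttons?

239

In the worst case for collecting charcoal buttons, every non-charcoal button comes out first.
There are 17 + 26 + 26 + 55 + 28 + 35 + 24 + 19 = 230 non-charcoal buttons altogether.
After those, each further button must be charcoal, so 230 + 9 = 239 draws guarantee 9 charcoal buttons.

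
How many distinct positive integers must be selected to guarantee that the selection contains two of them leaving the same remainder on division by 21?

22

The 21 residue classes mod 21 are the pigeonholes.
With 21 integers one could put 1 in each residue class and have no class reach 2.
The 22nd integer pushes some class to 2, so 21·1 + 1 = 22.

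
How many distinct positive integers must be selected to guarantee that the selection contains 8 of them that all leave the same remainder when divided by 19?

134

By pigeonhole, the 19 residue classes mod 19 are the pigeonholes.
With 133 integers one could put 7 in each residue class and have no class reach 8.
The 134th integer pushes some class to 8, so 19·7 + 1 = 134.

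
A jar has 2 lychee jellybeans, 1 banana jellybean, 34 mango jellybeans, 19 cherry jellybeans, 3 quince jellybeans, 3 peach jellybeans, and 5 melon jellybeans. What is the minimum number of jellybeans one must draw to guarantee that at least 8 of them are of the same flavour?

29

An adversary could hand out at most 7 jellybeans per flavour (5 flavours run out sooner): 2 + 1 + 7 + 7 + 3 + 3 + 5 = 28 jellybeans and still no flavour has 8.
By pigeonhole, one more jellybean lands in a flavour already at 7, so 29 draws are enough and 28 are not.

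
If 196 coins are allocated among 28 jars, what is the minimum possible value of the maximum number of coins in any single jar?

7

Pigeonhole: the 28 jars are the holes and the 196 coins are the pigeons.
If every jar held at most 6 coins, the total would be at most 28 × 6 = 168, which is less than 196.
So some jar holds at least ⌈196/28⌉ = 7 coins.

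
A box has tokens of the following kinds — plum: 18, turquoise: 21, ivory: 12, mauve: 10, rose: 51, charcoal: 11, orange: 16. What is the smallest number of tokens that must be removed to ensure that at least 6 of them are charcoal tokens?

In the worst case for collecting charcoal tokens, every non-charcoal token comes out first.
There are 18 + 21 + 12 + 10 + 51 + 16 = 128 non-charcoal tokens altogether.
After those, each further token must be charcoal, so 128 + 6 = 134 draws guarantee 6 charcoal tokens.

134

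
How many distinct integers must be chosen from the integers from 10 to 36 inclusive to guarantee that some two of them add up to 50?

17

Two chosen integers sum to 50 exactly when both halves of some pair {x, 50−x} with 14 ≤ x ≤ 50−x ≤ 36 are chosen — 11 such pairs.
The remaining 5 elements (those with no distinct partner in range) can never complete a 50-sum, so the worst case takes all of them and one from each pair: 5 + 11 = 16.
The 17th integer has to be the second member of some pair, so 16 + 1 = 17.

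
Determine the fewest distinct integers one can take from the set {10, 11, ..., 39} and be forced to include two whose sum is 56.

Group the elements by complementary pair {x, 56−x}: {17,39}, {18,38}, {19,37}, …, giving 11 two-element pairs, the single value 28 (it cannot pair with itself since the integers are distinct), and 7 integers whose partner 56−x falls outside [10,39].
Treating each of those 19 groups as a pigeonhole, one can pick one integer per group — 19 integers — with no two summing to 56.
The 20th integer lands in an occupied pair, forcing a sum of 56.

20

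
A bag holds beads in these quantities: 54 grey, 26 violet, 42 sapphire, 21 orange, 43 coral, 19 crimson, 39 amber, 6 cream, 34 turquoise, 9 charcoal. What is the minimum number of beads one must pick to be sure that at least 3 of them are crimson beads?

In the worst case for collecting crimson beads, every non-crimson bead comes out first.
There are 54 + 26 + 42 + 21 + 43 + 39 + 6 + 34 + 9 = 274 non-crimson beads altogether.
After those, each further bead must be crimson, so 274 + 3 = 277 draws guarantee 3 crimson beads.

277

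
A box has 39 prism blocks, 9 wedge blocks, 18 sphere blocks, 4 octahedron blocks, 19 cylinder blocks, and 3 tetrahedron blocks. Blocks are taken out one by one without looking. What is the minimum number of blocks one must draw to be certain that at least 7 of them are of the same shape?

Put each drawn block into a box by shape. The largest draw with every box below 7 takes min(count, 6) from each shape; shapes with fewer than 6 contribute all they have.
Σ min(cᵢ, 6) = 6 + 6 + 6 + 4 + 6 + 3 = 31.
Draw number 31 + 1 = 32 must push one box to 7.

32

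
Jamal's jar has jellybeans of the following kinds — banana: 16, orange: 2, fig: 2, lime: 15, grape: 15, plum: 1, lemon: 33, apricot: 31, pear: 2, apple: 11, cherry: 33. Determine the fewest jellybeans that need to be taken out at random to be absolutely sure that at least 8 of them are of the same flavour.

By the pigeonhole principle, put each drawn jellybean into a box by flavour. The largest draw with every box below 8 takes min(count, 7) from each flavour; flavours with fewer than 7 contribute all they have.
Σ min(cᵢ, 7) = 7 + 2 + 2 + 7 + 7 + 1 + 7 + 7 + 2 + 7 + 7 = 56.
Draw number 56 + 1 = 57 must push one box to 8.

57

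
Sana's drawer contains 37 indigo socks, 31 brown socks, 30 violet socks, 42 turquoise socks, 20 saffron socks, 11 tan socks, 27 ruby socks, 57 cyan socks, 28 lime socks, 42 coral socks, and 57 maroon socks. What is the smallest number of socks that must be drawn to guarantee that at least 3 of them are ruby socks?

358

In the worst case for collecting ruby socks, every non-ruby sock comes out first.
There are 37 + 31 + 30 + 42 + 20 + 11 + 57 + 28 + 42 + 57 = 355 non-ruby socks altogether.
After those, each further sock must be ruby, so 355 + 3 = 358 draws guarantee 3 ruby socks.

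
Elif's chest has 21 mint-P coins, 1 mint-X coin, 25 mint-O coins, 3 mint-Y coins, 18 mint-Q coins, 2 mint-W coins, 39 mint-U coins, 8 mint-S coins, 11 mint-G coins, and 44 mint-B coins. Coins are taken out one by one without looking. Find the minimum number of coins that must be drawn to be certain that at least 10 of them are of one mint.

69

An adversary could hand out at most 9 coins per mint (4 mints run out sooner): 9 + 1 + 9 + 3 + 9 + 2 + 9 + 8 + 9 + 9 = 68 coins and still no mint has 10.
One more coin lands in a mint already at 9, so 69 draws are enough and 68 are not.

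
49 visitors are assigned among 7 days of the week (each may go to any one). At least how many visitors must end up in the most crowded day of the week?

7

By pigeonhole, the 7 days of the week are the holes and the 49 visitors are the pigeons.
If every day of the week held at most 6 visitors, the total would be at most 7 × 6 = 42, which is less than 49.
So some day of the week holds at least ⌈49/7⌉ = 7 visitors.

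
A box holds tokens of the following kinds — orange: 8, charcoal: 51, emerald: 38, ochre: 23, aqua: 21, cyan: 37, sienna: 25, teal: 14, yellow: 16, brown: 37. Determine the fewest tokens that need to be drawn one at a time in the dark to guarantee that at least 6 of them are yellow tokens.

In the worst case for collecting yellow tokens, every non-yellow token comes out first.
There are 8 + 51 + 38 + 23 + 21 + 37 + 25 + 14 + 37 = 254 non-yellow tokens altogether.
After those, each further token must be yellow, so 254 + 6 = 260 draws guarantee 6 yellow tokens.

260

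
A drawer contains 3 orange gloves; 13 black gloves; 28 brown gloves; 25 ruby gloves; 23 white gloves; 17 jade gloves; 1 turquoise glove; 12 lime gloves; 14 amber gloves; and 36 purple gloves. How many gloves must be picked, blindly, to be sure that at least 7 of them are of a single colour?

Pigeonhole: put each drawn glove into a box by colour. The largest draw with every box below 7 takes min(count, 6) from each colour; colours with fewer than 6 contribute all they have.
Σ min(cᵢ, 6) = 3 + 6 + 6 + 6 + 6 + 6 + 1 + 6 + 6 + 6 = 52.
Draw number 52 + 1 = 53 must push one box to 7.

53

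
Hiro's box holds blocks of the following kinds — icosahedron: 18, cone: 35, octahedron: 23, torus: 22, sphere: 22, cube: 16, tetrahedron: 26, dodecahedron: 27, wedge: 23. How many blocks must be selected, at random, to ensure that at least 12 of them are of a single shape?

100

An adversary could hand out at most 11 blocks per shape: 11 + 11 + 11 + 11 + 11 + 11 + 11 + 11 + 11 = 99 blocks and still no shape has 12.
One more block lands in a shape already at 11, so 100 draws are enough and 99 are not.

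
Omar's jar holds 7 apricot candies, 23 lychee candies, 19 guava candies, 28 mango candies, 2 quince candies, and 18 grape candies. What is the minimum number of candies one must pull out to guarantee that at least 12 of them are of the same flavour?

Put each drawn candy into a box by flavour. The largest draw with every box below 12 takes min(count, 11) from each flavour; flavours with fewer than 11 contribute all they have.
Σ min(cᵢ, 11) = 7 + 11 + 11 + 11 + 2 + 11 = 53.
Draw number 53 + 1 = 54 must push one box to 12.

54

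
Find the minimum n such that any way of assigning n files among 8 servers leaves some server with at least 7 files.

With 48 files one could put exactly 6 in each of the 8 servers, and no server would reach 7.
By the pigeonhole principle, one more file must land in a server that already has 6, giving it 7.
So 8 × 6 + 1 = 49 files are required.

49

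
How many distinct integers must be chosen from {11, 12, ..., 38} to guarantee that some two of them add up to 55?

18

Group the elements by complementary pair {x, 55−x}: {17,38}, {18,37}, {19,36}, …, giving 11 two-element pairs and 6 integers whose partner 55−x falls outside [11,38].
Treating each of those 17 groups as a pigeonhole, one can pick one integer per group — 17 integers — with no two summing to 55.
The 18th integer lands in an occupied pair, forcing a sum of 55.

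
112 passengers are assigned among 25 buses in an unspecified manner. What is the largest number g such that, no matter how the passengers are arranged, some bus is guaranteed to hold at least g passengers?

Pigeonhole: the 25 buses are the holes and the 112 passengers are the pigeons.
If every bus held at most 4 passengers, the total would be at most 25 × 4 = 100, which is less than 112.
So some bus holds at least ⌈112/25⌉ = 5 passengers.

5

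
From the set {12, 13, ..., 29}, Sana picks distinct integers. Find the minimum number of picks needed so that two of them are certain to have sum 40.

Two chosen integers sum to 40 exactly when both halves of some pair {x, 40−x} with 12 ≤ x ≤ 40−x ≤ 28 are chosen — 8 such pairs.
The remaining 2 elements (those with no distinct partner in range) can never complete a 40-sum, so the worst case takes all of them and one from each pair: 2 + 8 = 10.
By the pigeonhole principle, the 11th integer has to be the second member of some pair, so 10 + 1 = 11.

11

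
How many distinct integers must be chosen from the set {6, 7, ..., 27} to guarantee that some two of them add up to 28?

Group the elements by complementary pair {x, 28−x}: {6,22}, {7,21}, {8,20}, …, giving 8 two-element pairs, the single value 14 (it cannot pair with itself since the integers are distinct), and 5 integers whose partner 28−x falls outside [6,27].
By the pigeonhole principle, treating each of those 14 groups as a pigeonhole, one can pick one integer per group — 14 integers — with no two summing to 28.
The 15th integer lands in an occupied pair, forcing a sum of 28.

15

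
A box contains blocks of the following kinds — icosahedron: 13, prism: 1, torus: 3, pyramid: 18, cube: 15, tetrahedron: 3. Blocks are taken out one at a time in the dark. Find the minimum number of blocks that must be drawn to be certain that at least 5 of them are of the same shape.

20

The 6 shapes are the holes; the blocks drawn are the pigeons.
To avoid 5 of any one shape, the worst case takes at most 4 of each shape, or every block of a shape that has fewer than 4.
That gives 4 + 1 + 3 + 4 + 4 + 3 = 19 blocks with no shape reaching 5.
The next block forces some shape to 5, so 19 + 1 = 20.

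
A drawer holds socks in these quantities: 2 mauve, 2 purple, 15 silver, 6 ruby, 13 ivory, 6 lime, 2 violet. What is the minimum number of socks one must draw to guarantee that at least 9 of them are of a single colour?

By the pigeonhole principle, put each drawn sock into a box by colour. The largest draw with every box below 9 takes min(count, 8) from each colour; colours with fewer than 8 contribute all they have.
Σ min(cᵢ, 8) = 2 + 2 + 8 + 6 + 8 + 6 + 2 = 34.
Draw number 34 + 1 = 35 must push one box to 9.

35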